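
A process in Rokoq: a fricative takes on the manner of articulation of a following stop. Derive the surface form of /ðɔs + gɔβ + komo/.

The rule targets /s/ (voiceless alveolar fricative), which sits before the trigger /g/ (stop).
A voiceless alveolar stop is [t], so the surface segment is [t].
At the second juncture, /β/ likewise becomes [b] adjacent to /k/.

[ðɔtgɔbkomo]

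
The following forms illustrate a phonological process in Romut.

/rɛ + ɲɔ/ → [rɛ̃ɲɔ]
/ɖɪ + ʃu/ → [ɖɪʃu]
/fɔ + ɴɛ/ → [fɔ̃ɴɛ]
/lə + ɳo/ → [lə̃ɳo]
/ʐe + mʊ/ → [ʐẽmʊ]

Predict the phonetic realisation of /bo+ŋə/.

The data show regressive nasality assimilation (vowel nasalisation): /ɛ/ → [ɛ̃] before /ɲ/; /ɔ/ → [ɔ̃] before /ɴ/; /ə/ → [ə̃] before /ɳ/; /e/ → [ẽ] before /m/ — a vowel is nasalised by an immediately following nasal consonant.
No change occurs in [ɖɪʃu] because the vowel at the boundary is adjacent to an oral consonant, not a nasal (/ɪ/ next to /ʃ/).
The vowel /o/ is adjacent to the following nasal /ŋ/, so it acquires [+nasal] and surfaces as [õ].

[bõŋə]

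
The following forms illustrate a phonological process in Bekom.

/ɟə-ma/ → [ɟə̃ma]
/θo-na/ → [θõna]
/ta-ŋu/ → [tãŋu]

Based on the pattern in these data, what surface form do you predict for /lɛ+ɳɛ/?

[lɛ̃ɳɛ]

The data show regressive nasality assimilation (vowel nasalisation): /ə/ → [ə̃] before /m/; /o/ → [õ] before /n/; /a/ → [ã] before /ŋ/ — a vowel is nasalised by an immediately following nasal consonant.
/ɛ/ sits next to the nasal /ɳ/ and is therefore nasalised to [ɛ̃].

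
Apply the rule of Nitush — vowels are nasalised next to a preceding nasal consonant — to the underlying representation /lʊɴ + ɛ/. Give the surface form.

/ɛ/ sits next to the nasal /ɴ/ and is therefore nasalised to [ɛ̃].

[lʊɴɛ̃]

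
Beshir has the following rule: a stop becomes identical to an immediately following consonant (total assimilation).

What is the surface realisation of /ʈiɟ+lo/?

/ɟ/ is the segment targeted by the rule; it sits immediately before /l/, so it assimilates completely and surfaces as [l].

[ʈillo]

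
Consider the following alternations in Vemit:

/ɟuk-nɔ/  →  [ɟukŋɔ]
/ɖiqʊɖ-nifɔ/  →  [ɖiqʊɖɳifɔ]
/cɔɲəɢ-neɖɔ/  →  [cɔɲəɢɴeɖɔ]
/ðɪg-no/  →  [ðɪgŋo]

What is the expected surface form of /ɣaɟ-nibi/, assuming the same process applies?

[ɣaɟɲibi]

The data show progressive place assimilation: /n/ → [ŋ] after /k/; /n/ → [ɳ] after /ɖ/; /n/ → [ɴ] after /ɢ/; /n/ → [ŋ] after /g/. In each pair only place changes, matching the preceding consonant, while manner and voice stay constant.
The rule targets /n/ (voiced alveolar nasal), which sits after the trigger /ɟ/ (palatal).
Changing only its place to palatal gives [ɲ] — the voiced palatal nasal.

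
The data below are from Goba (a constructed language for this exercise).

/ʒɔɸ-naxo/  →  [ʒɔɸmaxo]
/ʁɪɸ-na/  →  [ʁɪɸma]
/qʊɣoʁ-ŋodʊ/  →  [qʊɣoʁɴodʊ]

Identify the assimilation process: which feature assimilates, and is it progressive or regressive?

progressive place assimilation

Comparing underlying and surface forms, /n/ → [m] is the alternation; the neighbouring /ɸ/ is constant.
The change alveolar → bilabial matches the place of the preceding /ɸ/, identifying this as place assimilation.
Manner and voice are unchanged, so the assimilation is partial, not total.
Checking the remaining alternation: /ŋ/ → [ɴ] after /ʁ/ (velar → uvular, matching uvular) — only place changes, and always toward the preceding segment.
The trigger is the preceding segment, so the direction is progressive (perseverative).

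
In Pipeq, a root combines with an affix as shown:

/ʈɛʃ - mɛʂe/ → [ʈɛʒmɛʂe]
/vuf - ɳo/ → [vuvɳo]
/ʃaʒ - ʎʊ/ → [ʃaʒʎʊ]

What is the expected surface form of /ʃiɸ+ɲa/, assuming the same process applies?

[ʃiβɲa]

The data show regressive voicing assimilation: /ʃ/ → [ʒ] before /m/; /f/ → [v] before /ɳ/. In each pair only voicing changes, matching the following consonant, while place and manner stay constant.
No alternation appears in [ʃaʒʎʊ]: there the adjacent consonants already agree in voicing (/ʒ/ and /ʎ/ are both voiced), so this form is consistent with the same rule.
/ɸ/ is a voiceless bilabial fricative. The following trigger /ɲ/ is voiced, so /ɸ/ must become voiced as well.
Changing only its voicing to voiced gives [β] — the voiced bilabial fricative.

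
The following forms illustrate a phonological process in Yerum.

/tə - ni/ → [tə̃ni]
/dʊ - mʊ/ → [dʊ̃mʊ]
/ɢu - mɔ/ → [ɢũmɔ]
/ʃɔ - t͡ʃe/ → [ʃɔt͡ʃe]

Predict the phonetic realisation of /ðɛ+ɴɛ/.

The data show regressive nasality assimilation (vowel nasalisation): /ə/ → [ə̃] before /n/; /ʊ/ → [ʊ̃] before /m/; /u/ → [ũ] before /m/ — a vowel is nasalised by an immediately following nasal consonant.
No change occurs in [ʃɔt͡ʃe] because the vowel at the boundary is adjacent to an oral consonant, not a nasal (/ɔ/ next to /t͡ʃ/).
/ɛ/ sits next to the nasal /ɴ/ and is therefore nasalised to [ɛ̃].

[ðɛ̃ɴɛ]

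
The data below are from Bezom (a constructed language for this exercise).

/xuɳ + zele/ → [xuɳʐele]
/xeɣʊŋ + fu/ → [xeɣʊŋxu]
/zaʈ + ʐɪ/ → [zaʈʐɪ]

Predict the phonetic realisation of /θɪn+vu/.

The data show progressive place assimilation: /z/ → [ʐ] after /ɳ/; /f/ → [x] after /ŋ/. In each pair only place changes, matching the preceding consonant, while manner and voice stay constant.
Nothing changes in [zaʈʐɪ]: there the adjacent consonants already agree in place (/ʐ/ and /ʈ/ are both retroflex), so this form is consistent with the same rule.
The rule targets /v/ (voiced labiodental fricative), which sits after the trigger /n/ (alveolar).
Changing only its place to alveolar gives [z] — the voiced alveolar fricative.

[θɪnzu]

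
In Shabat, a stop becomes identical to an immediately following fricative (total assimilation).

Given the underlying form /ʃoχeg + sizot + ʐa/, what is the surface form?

/g/ is the segment targeted by the rule; it sits immediately before /s/, so it assimilates completely and surfaces as [s].
The same rule applies at the second boundary: /t/ → [ʐ] next to /ʐ/.

[ʃoχessizoʐʐa]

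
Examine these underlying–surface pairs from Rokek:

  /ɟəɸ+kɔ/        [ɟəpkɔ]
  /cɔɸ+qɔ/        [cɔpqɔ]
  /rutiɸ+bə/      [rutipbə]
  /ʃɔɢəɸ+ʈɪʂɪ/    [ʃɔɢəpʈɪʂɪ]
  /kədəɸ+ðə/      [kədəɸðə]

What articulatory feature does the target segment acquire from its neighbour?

manner

The segment that alternates is /ɸ/, which surfaces as [p] when adjacent to /k/.
The change fricative → stop matches the manner of the following /k/, identifying this as manner assimilation.
Checking the remaining alternations: /ɸ/ → [p] before /q/ (fricative → stop, matching a stop); /ɸ/ → [p] before /b/ (fricative → stop, matching a stop); /ɸ/ → [p] before /ʈ/ (fricative → stop, matching a stop) — only manner changes, and always toward the following segment.
Nothing changes in [kədəɸðə]: there the adjacent consonants already agree in manner (/ɸ/ and /ð/ are both fricatives), so this form is consistent with the same rule.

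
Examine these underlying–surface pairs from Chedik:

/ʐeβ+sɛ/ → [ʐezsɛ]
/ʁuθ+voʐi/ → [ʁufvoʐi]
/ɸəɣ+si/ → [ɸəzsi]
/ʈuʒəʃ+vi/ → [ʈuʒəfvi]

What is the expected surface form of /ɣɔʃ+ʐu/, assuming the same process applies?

The data show regressive place assimilation: /β/ → [z] before /s/; /θ/ → [f] before /v/; /ɣ/ → [z] before /s/; /ʃ/ → [f] before /v/. In each pair only place changes, matching the following consonant, while manner and voice stay constant.
/ʃ/ is a voiceless postalveolar fricative. The following trigger /ʐ/ is retroflex, so /ʃ/ must become retroflex as well.
A voiceless retroflex fricative is [ʂ], so the surface segment is [ʂ].

[ɣɔʂʐu]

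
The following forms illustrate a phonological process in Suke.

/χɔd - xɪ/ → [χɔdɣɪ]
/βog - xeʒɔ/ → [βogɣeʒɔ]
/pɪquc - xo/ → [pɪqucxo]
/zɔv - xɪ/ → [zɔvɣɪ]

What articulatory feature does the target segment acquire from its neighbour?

voicing

Underlying /x/ is realised as [ɣ] next to /d/; /d/ itself does not change.
The change voiceless → voiced matches the voicing of the preceding /d/, identifying this as voicing assimilation.
The other alternating forms pattern the same way: /x/ → [ɣ] after /g/ (voiceless → voiced, matching voiced); /x/ → [ɣ] after /v/ (voiceless → voiced, matching voiced) — only voicing changes, and always toward the preceding segment.
No alternation appears in [pɪqucxo]: there the adjacent consonants already agree in voicing (/x/ and /c/ are both voiceless), so this form is consistent with the same rule.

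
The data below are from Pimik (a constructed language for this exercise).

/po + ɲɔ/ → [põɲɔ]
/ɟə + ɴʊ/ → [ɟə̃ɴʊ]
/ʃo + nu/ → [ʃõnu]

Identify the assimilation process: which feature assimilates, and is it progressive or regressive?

regressive nasality assimilation (vowel nasalisation)

The vowel /o/ surfaces as nasalised [õ] next to the following nasal /ɲ/ — it has acquired the [+nasal] feature of its neighbour.
Likewise in the remaining data: /ə/ → [ə̃] before /ɴ/; /o/ → [õ] before /n/ — each time a vowel is nasalised next to a following nasal.
Because the conditioning nasal is to the right of the vowel that changes, the process is regressive (anticipatory).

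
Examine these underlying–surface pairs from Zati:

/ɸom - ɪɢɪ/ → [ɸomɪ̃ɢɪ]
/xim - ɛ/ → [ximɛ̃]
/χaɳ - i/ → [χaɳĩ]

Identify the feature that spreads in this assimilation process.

The vowel /ɪ/ surfaces as nasalised [ɪ̃] next to the preceding nasal /m/ — it has acquired the [+nasal] feature of its neighbour.
Likewise in the remaining data: /ɛ/ → [ɛ̃] after /m/; /i/ → [ĩ] after /ɳ/ — each time a vowel is nasalised next to a preceding nasal.

nasality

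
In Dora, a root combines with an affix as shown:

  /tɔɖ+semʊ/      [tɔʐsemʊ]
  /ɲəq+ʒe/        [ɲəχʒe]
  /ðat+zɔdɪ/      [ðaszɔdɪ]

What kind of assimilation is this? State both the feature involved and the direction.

Underlying /ɖ/ is realised as [ʐ] next to /s/; /s/ itself does not change.
The change stop → fricative matches the manner of the following /s/, identifying this as manner assimilation.
Place and voice are unchanged, so the assimilation is partial, not total.
The other alternating forms pattern the same way: /q/ → [χ] before /ʒ/ (stop → fricative, matching a fricative); /t/ → [s] before /z/ (stop → fricative, matching a fricative) — only manner changes, and always toward the following segment.
Since the segment that changes precedes the conditioning segment, the assimilation is regressive.

regressive manner assimilation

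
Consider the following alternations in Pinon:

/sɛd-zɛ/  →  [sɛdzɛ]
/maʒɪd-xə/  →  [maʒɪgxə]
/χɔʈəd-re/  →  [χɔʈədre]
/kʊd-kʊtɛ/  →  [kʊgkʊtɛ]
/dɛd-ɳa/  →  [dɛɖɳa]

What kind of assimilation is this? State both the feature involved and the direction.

regressive place assimilation

Comparing underlying and surface forms, /d/ → [g] is the alternation; the neighbouring /x/ is constant.
/d/ is alveolar while /x/ is velar; the output [g] is velar, matching the trigger — so the feature that spreads is place.
Manner and voice are unchanged, so the assimilation is partial, not total.
Checking the remaining alternations: /d/ → [g] before /k/ (alveolar → velar, matching velar); /d/ → [ɖ] before /ɳ/ (alveolar → retroflex, matching retroflex) — only place changes, and always toward the following segment.
No alternation appears in [sɛdzɛ], [χɔʈədre]: there the adjacent consonants already agree in place (/d/ and /z/ are both alveolar; /d/ and /r/ are both alveolar), so these forms are consistent with the same rule.
The trigger is the following segment, so the direction is regressive (anticipatory).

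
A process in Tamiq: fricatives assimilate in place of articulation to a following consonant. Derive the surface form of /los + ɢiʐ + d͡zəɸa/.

The rule targets /s/ (voiceless alveolar fricative), which sits before the trigger /ɢ/ (uvular).
The voiceless uvular fricative is [χ], so /s/ → [χ].
At the second juncture, /ʐ/ likewise becomes [z] adjacent to /d͡z/.

[loχɢizd͡zəɸa]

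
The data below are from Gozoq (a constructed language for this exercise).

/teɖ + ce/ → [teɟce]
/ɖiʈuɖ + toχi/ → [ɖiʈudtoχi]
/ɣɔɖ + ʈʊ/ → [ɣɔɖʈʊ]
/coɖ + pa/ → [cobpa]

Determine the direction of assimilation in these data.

The segment that alternates is /ɖ/, which surfaces as [ɟ] when adjacent to /c/.
The change retroflex → palatal matches the place of the following /c/, identifying this as place assimilation.
The other alternating forms pattern the same way: /ɖ/ → [d] before /t/ (retroflex → alveolar, matching alveolar); /ɖ/ → [b] before /p/ (retroflex → bilabial, matching bilabial) — only place changes, and always toward the following segment.
No alternation appears in [ɣɔɖʈʊ]: there the adjacent consonants already agree in place (/ɖ/ and /ʈ/ are both retroflex), so this form is consistent with the same rule.
The trigger is the following segment, so the direction is regressive (anticipatory).

regressive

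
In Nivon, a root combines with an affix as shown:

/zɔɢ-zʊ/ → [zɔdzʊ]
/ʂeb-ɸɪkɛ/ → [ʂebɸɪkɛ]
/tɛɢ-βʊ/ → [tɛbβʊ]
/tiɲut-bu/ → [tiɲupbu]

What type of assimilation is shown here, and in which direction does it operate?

regressive place assimilation

The segment that alternates is /ɢ/, which surfaces as [d] when adjacent to /z/.
/ɢ/ is uvular while /z/ is alveolar; the output [d] is alveolar, matching the trigger — so the feature that spreads is place.
Manner and voice are unchanged, so the assimilation is partial, not total.
Checking the remaining alternations: /ɢ/ → [b] before /β/ (uvular → bilabial, matching bilabial); /t/ → [p] before /b/ (alveolar → bilabial, matching bilabial) — only place changes, and always toward the following segment.
No alternation appears in [ʂebɸɪkɛ]: there the adjacent consonants already agree in place (/b/ and /ɸ/ are both bilabial), so this form is consistent with the same rule.
Since the segment that changes precedes the conditioning segment, the assimilation is regressive.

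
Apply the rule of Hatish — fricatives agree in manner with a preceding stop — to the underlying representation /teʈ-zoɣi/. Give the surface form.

/z/ is a voiced alveolar fricative. The preceding trigger /ʈ/ is a stop, so /z/ must become a stop as well.
A voiced alveolar stop is [d], so the surface segment is [d].

[teʈdoɣi]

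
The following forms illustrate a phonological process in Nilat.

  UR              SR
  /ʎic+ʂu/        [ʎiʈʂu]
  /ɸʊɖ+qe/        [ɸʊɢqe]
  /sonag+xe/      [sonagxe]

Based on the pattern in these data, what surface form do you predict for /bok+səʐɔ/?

The data show regressive place assimilation: /c/ → [ʈ] before /ʂ/; /ɖ/ → [ɢ] before /q/. In each pair only place changes, matching the following consonant, while manner and voice stay constant.
No alternation appears in [sonagxe]: there the adjacent consonants already agree in place (/g/ and /x/ are both velar), so this form is consistent with the same rule.
/k/ is a voiceless velar stop. The following trigger /s/ is alveolar, so /k/ must become alveolar as well.
Changing only its place to alveolar gives [t] — the voiceless alveolar stop.

[botsəʐɔ]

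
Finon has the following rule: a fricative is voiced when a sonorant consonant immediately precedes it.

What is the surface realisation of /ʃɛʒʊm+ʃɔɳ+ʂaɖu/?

The rule targets /ʃ/ (voiceless postalveolar fricative), which sits after the trigger /m/ (voiced).
The voiced postalveolar fricative is [ʒ], so /ʃ/ → [ʒ].
At the second juncture, /ʂ/ likewise becomes [ʐ] adjacent to /ɳ/.

[ʃɛʒʊmʒɔɳʐaɖu]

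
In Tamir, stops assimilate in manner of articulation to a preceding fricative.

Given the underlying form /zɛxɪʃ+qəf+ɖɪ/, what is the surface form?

/q/ is a voiceless uvular stop. The preceding trigger /ʃ/ is a fricative, so /q/ must become a fricative as well.
A voiceless uvular fricative is [χ], so the surface segment is [χ].
The same rule applies at the second boundary: /ɖ/ → [ʐ] next to /f/.

[zɛxɪʃχəfʐɪ]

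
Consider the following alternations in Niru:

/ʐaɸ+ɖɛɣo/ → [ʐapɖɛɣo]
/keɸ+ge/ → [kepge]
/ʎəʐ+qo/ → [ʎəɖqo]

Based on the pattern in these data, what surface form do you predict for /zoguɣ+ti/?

The data show regressive manner assimilation: /ɸ/ → [p] before /ɖ/; /ɸ/ → [p] before /g/; /ʐ/ → [ɖ] before /q/. In each pair only manner changes, matching the following consonant, while place and voice stay constant.
/ɣ/ is a voiced velar fricative. The following trigger /t/ is a stop, so /ɣ/ must become a stop as well.
The voiced velar stop is [g], so /ɣ/ → [g].

[zogugti]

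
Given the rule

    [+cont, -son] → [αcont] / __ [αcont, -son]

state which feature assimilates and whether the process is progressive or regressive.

regressive manner assimilation

The rule copies [cont] (continuancy) from the environment onto the target fricatives; since [±cont] encodes the stop/fricative manner contrast, the assimilating dimension is manner.
The conditioning segment sits to the right of the focus bar, meaning the trigger follows the segment that changes — regressive assimilation.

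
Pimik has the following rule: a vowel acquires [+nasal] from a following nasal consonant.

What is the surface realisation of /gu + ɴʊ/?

/u/ sits next to the nasal /ɴ/ and is therefore nasalised to [ũ].

[gũɴʊ]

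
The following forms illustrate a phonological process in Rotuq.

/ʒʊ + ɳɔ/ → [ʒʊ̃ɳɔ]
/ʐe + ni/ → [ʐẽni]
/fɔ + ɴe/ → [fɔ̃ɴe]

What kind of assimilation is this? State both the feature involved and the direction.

regressive nasality assimilation (vowel nasalisation)

The vowel /ʊ/ surfaces as nasalised [ʊ̃] next to the following nasal /ɳ/ — it has acquired the [+nasal] feature of its neighbour.
Likewise in the remaining data: /e/ → [ẽ] before /n/; /ɔ/ → [ɔ̃] before /ɴ/ — each time a vowel is nasalised next to a following nasal.
Because the conditioning nasal is to the right of the vowel that changes, the process is regressive (anticipatory).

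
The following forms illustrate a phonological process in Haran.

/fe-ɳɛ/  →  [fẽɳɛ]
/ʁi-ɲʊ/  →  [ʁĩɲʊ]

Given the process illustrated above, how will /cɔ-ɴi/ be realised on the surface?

[cɔ̃ɴi]

The data show regressive nasality assimilation (vowel nasalisation): /e/ → [ẽ] before /ɳ/; /i/ → [ĩ] before /ɲ/ — a vowel is nasalised by an immediately following nasal consonant.
/ɔ/ sits next to the nasal /ɴ/ and is therefore nasalised to [ɔ̃].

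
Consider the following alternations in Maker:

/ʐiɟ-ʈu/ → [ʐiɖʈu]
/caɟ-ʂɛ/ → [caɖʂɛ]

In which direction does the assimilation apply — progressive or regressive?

regressive

Underlying /ɟ/ is realised as [ɖ] next to /ʈ/; /ʈ/ itself does not change.
/ɟ/ is palatal while /ʈ/ is retroflex; the output [ɖ] is retroflex, matching the trigger — so the feature that spreads is place.
The same holds elsewhere in the data: /ɟ/ → [ɖ] before /ʂ/ (palatal → retroflex, matching retroflex) — only place changes, and always toward the following segment.
Since the segment that changes precedes the conditioning segment, the assimilation is regressive.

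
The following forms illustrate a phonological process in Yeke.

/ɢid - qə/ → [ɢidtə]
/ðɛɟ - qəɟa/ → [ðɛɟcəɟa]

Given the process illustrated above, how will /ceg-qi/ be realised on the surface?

[cegki]

The data show progressive place assimilation: /q/ → [t] after /d/; /q/ → [c] after /ɟ/. In each pair only place changes, matching the preceding consonant, while manner and voice stay constant.
/q/ is a voiceless uvular stop. The preceding trigger /g/ is velar, so /q/ must become velar as well.
The voiceless velar stop is [k], so /q/ → [k].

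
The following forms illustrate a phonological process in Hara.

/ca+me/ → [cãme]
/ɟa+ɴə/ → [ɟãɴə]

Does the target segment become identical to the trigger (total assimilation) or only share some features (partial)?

The vowel /a/ surfaces as nasalised [ã] next to the following nasal /m/ — it has acquired the [+nasal] feature of its neighbour.
Likewise in the remaining data: /a/ → [ã] before /ɴ/ — each time a vowel is nasalised next to a following nasal.

partial assimilation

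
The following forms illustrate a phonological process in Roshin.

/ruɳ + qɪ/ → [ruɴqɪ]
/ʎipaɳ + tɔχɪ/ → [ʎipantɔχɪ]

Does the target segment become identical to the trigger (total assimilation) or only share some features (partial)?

partial assimilation

Comparing underlying and surface forms, /ɳ/ → [ɴ] is the alternation; the neighbouring /q/ is constant.
The change retroflex → uvular matches the place of the following /q/, identifying this as place assimilation.
Manner and voice are unchanged, so the assimilation is partial, not total.
Checking the remaining alternation: /ɳ/ → [n] before /t/ (retroflex → alveolar, matching alveolar) — only place changes, and always toward the following segment.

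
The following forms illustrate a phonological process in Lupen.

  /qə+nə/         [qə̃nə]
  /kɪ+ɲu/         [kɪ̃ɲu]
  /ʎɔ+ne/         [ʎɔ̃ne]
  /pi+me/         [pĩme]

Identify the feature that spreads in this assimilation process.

The vowel /ə/ surfaces as nasalised [ə̃] next to the following nasal /n/ — it has acquired the [+nasal] feature of its neighbour.
Likewise in the remaining data: /ɪ/ → [ɪ̃] before /ɲ/; /ɔ/ → [ɔ̃] before /n/; /i/ → [ĩ] before /m/ — each time a vowel is nasalised next to a following nasal.

nasality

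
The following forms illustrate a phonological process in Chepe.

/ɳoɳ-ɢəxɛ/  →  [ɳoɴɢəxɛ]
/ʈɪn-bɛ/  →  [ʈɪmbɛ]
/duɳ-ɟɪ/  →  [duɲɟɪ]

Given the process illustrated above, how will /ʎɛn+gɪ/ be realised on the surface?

The data show regressive place assimilation: /ɳ/ → [ɴ] before /ɢ/; /n/ → [m] before /b/; /ɳ/ → [ɲ] before /ɟ/. In each pair only place changes, matching the following consonant, while manner and voice stay constant.
/n/ is a voiced alveolar nasal. The following trigger /g/ is velar, so /n/ must become velar as well.
Changing only its place to velar gives [ŋ] — the voiced velar nasal.

[ʎɛŋgɪ]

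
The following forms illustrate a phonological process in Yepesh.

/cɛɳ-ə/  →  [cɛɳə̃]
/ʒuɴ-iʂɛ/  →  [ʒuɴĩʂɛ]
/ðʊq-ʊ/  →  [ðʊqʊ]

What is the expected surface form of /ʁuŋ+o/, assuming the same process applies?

[ʁuŋõ]

The data show progressive nasality assimilation (vowel nasalisation): /ə/ → [ə̃] after /ɳ/; /i/ → [ĩ] after /ɴ/ — a vowel is nasalised by an immediately preceding nasal consonant.
No change occurs in [ðʊqʊ] because the vowel at the boundary is adjacent to an oral consonant, not a nasal (/ʊ/ next to /q/).
/o/ sits next to the nasal /ŋ/ and is therefore nasalised to [õ].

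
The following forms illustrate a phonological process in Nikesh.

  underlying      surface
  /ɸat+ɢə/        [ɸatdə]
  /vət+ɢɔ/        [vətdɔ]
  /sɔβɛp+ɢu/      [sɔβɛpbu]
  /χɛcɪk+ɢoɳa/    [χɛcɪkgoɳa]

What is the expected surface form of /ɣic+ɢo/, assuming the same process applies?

[ɣicɟo]

The data show progressive place assimilation: /ɢ/ → [d] after /t/; /ɢ/ → [b] after /p/; /ɢ/ → [g] after /k/. In each pair only place changes, matching the preceding consonant, while manner and voice stay constant.
/ɢ/ is a voiced uvular stop. The preceding trigger /c/ is palatal, so /ɢ/ must become palatal as well.
The voiced palatal stop is [ɟ], so /ɢ/ → [ɟ].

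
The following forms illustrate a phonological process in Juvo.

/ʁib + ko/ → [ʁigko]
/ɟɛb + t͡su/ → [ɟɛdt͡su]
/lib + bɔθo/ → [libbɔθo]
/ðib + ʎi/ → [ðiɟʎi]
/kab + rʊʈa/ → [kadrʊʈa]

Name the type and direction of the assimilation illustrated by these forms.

regressive place assimilation

Underlying /b/ is realised as [g] next to /k/; /k/ itself does not change.
/b/ is bilabial while /k/ is velar; the output [g] is velar, matching the trigger — so the feature that spreads is place.
Manner and voice are unchanged, so the assimilation is partial, not total.
The other alternating forms pattern the same way: /b/ → [d] before /t͡s/ (bilabial → alveolar, matching alveolar); /b/ → [ɟ] before /ʎ/ (bilabial → palatal, matching palatal); /b/ → [d] before /r/ (bilabial → alveolar, matching alveolar) — only place changes, and always toward the following segment.
Nothing changes in [libbɔθo]: there the adjacent consonants already agree in place (/b/ and /b/ are both bilabial), so this form is consistent with the same rule.
The trigger is the following segment, so the direction is regressive (anticipatory).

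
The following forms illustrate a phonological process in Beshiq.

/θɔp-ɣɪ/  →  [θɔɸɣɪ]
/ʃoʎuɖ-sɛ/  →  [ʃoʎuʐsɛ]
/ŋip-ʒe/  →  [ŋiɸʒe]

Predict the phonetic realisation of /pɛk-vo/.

[pɛxvo]

The data show regressive manner assimilation: /p/ → [ɸ] before /ɣ/; /ɖ/ → [ʐ] before /s/; /p/ → [ɸ] before /ʒ/. In each pair only manner changes, matching the following consonant, while place and voice stay constant.
/k/ is a voiceless velar stop. The following trigger /v/ is a fricative, so /k/ must become a fricative as well.
Changing only its manner to fricative gives [x] — the voiceless velar fricative.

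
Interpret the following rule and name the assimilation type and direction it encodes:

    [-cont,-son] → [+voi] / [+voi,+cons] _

progressive voicing assimilation

The structural change is [+voi], and the conditioning segment [+voi,+cons] (a voiced consonant) is itself voiced, so the target comes to share the voicing of its neighbour — voicing assimilation.
The conditioning segment sits to the left of the focus bar, meaning the trigger precedes the segment that changes — progressive assimilation.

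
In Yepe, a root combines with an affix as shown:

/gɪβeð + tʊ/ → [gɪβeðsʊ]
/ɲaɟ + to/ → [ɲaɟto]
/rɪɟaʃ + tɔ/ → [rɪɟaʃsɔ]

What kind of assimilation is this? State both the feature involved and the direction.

progressive manner assimilation

Underlying /t/ is realised as [s] next to /ð/; /ð/ itself does not change.
The change stop → fricative matches the manner of the preceding /ð/, identifying this as manner assimilation.
Place and voice are unchanged, so the assimilation is partial, not total.
Checking the remaining alternation: /t/ → [s] after /ʃ/ (stop → fricative, matching a fricative) — only manner changes, and always toward the preceding segment.
Nothing changes in [ɲaɟto]: there the adjacent consonants already agree in manner (/t/ and /ɟ/ are both stops), so this form is consistent with the same rule.
The trigger is the preceding segment, so the direction is progressive (perseverative).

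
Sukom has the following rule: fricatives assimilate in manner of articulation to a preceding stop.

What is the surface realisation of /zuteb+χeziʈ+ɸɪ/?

The rule targets /χ/ (voiceless uvular fricative), which sits after the trigger /b/ (stop).
The voiceless uvular stop is [q], so /χ/ → [q].
The same rule applies at the second boundary: /ɸ/ → [p] next to /ʈ/.

[zutebqeziʈpɪ]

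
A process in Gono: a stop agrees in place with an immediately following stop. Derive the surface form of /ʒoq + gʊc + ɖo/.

The rule targets /q/ (voiceless uvular stop), which sits before the trigger /g/ (velar).
Changing only its place to velar gives [k] — the voiceless velar stop.
The same rule applies at the second boundary: /c/ → [ʈ] next to /ɖ/.

[ʒokgʊʈɖo]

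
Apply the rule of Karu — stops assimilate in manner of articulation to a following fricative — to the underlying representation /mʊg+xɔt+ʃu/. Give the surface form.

The rule targets /g/ (voiced velar stop), which sits before the trigger /x/ (fricative).
Changing only its manner to fricative gives [ɣ] — the voiced velar fricative.
At the second juncture, /t/ likewise becomes [s] adjacent to /ʃ/.

[mʊɣxɔsʃu]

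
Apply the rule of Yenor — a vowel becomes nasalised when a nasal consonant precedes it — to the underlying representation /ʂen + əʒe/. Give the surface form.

[ʂenə̃ʒe]

The vowel /ə/ is adjacent to the preceding nasal /n/, so it acquires [+nasal] and surfaces as [ə̃].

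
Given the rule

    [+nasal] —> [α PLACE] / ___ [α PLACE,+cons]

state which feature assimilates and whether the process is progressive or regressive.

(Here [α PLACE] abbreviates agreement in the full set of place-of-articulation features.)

The rule copies the place features (abbreviated [PLACE]) from the environment onto the target, so the assimilating feature is place.
The conditioning segment sits to the right of the focus bar, meaning the trigger follows the segment that changes — regressive assimilation.

regressive place assimilation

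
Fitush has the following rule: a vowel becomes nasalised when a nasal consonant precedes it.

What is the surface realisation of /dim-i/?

The vowel /i/ is adjacent to the preceding nasal /m/, so it acquires [+nasal] and surfaces as [ĩ].

[dimĩ]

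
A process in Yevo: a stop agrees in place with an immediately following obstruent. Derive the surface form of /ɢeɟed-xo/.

/d/ is a voiced alveolar stop. The following trigger /x/ is velar, so /d/ must become velar as well.
The voiced velar stop is [g], so /d/ → [g].

[ɢeɟegxo]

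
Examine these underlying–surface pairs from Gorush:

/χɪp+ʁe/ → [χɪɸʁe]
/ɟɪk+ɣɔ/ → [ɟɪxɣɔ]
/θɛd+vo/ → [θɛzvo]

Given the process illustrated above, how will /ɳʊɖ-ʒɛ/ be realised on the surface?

The data show regressive manner assimilation: /p/ → [ɸ] before /ʁ/; /k/ → [x] before /ɣ/; /d/ → [z] before /v/. In each pair only manner changes, matching the following consonant, while place and voice stay constant.
/ɖ/ is a voiced retroflex stop. The following trigger /ʒ/ is a fricative, so /ɖ/ must become a fricative as well.
A voiced retroflex fricative is [ʐ], so the surface segment is [ʐ].

[ɳʊʐʒɛ]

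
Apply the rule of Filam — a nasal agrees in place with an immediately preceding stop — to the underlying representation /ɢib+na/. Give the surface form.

/n/ is a voiced alveolar nasal. The preceding trigger /b/ is bilabial, so /n/ must become bilabial as well.
Changing only its place to bilabial gives [m] — the voiced bilabial nasal.

[ɢibma]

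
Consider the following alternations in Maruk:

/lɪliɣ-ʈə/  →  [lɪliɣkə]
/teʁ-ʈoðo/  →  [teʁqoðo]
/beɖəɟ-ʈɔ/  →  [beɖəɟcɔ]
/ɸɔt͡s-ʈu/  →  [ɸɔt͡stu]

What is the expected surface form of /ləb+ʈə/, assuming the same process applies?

[ləbpə]

The data show progressive place assimilation: /ʈ/ → [k] after /ɣ/; /ʈ/ → [q] after /ʁ/; /ʈ/ → [c] after /ɟ/; /ʈ/ → [t] after /t͡s/. In each pair only place changes, matching the preceding consonant, while manner and voice stay constant.
/ʈ/ is a voiceless retroflex stop. The preceding trigger /b/ is bilabial, so /ʈ/ must become bilabial as well.
A voiceless bilabial stop is [p], so the surface segment is [p].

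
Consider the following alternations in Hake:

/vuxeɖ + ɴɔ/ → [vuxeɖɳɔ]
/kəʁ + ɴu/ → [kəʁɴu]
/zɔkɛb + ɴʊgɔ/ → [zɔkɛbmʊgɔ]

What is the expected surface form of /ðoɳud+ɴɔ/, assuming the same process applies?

The data show progressive place assimilation: /ɴ/ → [ɳ] after /ɖ/; /ɴ/ → [m] after /b/. In each pair only place changes, matching the preceding consonant, while manner and voice stay constant.
Nothing changes in [kəʁɴu]: there the adjacent consonants already agree in place (/ɴ/ and /ʁ/ are both uvular), so this form is consistent with the same rule.
/ɴ/ is a voiced uvular nasal. The preceding trigger /d/ is alveolar, so /ɴ/ must become alveolar as well.
A voiced alveolar nasal is [n], so the surface segment is [n].

[ðoɳudnɔ]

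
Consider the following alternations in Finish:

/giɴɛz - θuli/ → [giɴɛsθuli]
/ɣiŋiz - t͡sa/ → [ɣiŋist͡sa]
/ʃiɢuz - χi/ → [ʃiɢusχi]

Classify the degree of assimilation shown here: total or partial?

partial assimilation

Comparing underlying and surface forms, /z/ → [s] is the alternation; the neighbouring /θ/ is constant.
The change voiced → voiceless matches the voicing of the following /θ/, identifying this as voicing assimilation.
Place and manner are unchanged, so the assimilation is partial, not total.
The other alternating forms pattern the same way: /z/ → [s] before /t͡s/ (voiced → voiceless, matching voiceless); /z/ → [s] before /χ/ (voiced → voiceless, matching voiceless) — only voicing changes, and always toward the following segment.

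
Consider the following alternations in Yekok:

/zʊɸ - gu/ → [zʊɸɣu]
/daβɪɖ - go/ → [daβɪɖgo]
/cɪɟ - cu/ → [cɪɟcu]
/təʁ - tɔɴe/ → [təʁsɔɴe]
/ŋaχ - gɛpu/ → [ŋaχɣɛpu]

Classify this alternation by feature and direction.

progressive manner assimilation

Comparing underlying and surface forms, /g/ → [ɣ] is the alternation; the neighbouring /ɸ/ is constant.
The change stop → fricative matches the manner of the preceding /ɸ/, identifying this as manner assimilation.
Place and voice are unchanged, so the assimilation is partial, not total.
The same holds elsewhere in the data: /t/ → [s] after /ʁ/ (stop → fricative, matching a fricative); /g/ → [ɣ] after /χ/ (stop → fricative, matching a fricative) — only manner changes, and always toward the preceding segment.
Nothing changes in [daβɪɖgo], [cɪɟcu]: there the adjacent consonants already agree in manner (/g/ and /ɖ/ are both stops; /c/ and /ɟ/ are both stops), so these forms are consistent with the same rule.
The trigger is the preceding segment, so the direction is progressive (perseverative).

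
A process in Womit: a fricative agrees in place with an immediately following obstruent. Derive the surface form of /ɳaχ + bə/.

[ɳaɸbə]

/χ/ is a voiceless uvular fricative. The following trigger /b/ is bilabial, so /χ/ must become bilabial as well.
A voiceless bilabial fricative is [ɸ], so the surface segment is [ɸ].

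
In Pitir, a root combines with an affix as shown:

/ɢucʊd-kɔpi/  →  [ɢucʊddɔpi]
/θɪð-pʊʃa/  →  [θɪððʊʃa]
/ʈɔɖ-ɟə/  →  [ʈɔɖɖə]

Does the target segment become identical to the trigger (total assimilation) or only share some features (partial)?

The segment that alternates is /k/, which surfaces as [d] when adjacent to /d/.
The output [d] is identical to the trigger /d/ — every feature (place, manner, voicing) has been copied — so this is total assimilation.
The other forms behave the same way: /p/ → [ð] after /ð/; /ɟ/ → [ɖ] after /ɖ/ — in each case the output is a copy of the preceding consonant.

total assimilation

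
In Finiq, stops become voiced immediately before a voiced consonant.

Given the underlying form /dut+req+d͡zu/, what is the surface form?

/t/ is a voiceless alveolar stop. The following trigger /r/ is voiced, so /t/ must become voiced as well.
The voiced alveolar stop is [d], so /t/ → [d].
At the second juncture, /q/ likewise becomes [ɢ] adjacent to /d͡z/.

[dudreɢd͡zu]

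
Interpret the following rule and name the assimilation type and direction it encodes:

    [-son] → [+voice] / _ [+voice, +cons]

regressive voicing assimilation

The structural change is [+voice], and the conditioning segment [+voice, +cons] (a voiced consonant) is itself voiced, so the target comes to share the voicing of its neighbour — voicing assimilation.
Since the environment is written after the underscore, the trigger follows the target; the direction is regressive.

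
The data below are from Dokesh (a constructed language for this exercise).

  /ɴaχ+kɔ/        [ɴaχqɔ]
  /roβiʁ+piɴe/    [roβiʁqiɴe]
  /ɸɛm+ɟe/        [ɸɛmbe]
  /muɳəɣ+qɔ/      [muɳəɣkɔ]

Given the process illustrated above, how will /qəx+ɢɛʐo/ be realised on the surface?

[qəxgɛʐo]

The data show progressive place assimilation: /k/ → [q] after /χ/; /p/ → [q] after /ʁ/; /ɟ/ → [b] after /m/; /q/ → [k] after /ɣ/. In each pair only place changes, matching the preceding consonant, while manner and voice stay constant.
The rule targets /ɢ/ (voiced uvular stop), which sits after the trigger /x/ (velar).
A voiced velar stop is [g], so the surface segment is [g].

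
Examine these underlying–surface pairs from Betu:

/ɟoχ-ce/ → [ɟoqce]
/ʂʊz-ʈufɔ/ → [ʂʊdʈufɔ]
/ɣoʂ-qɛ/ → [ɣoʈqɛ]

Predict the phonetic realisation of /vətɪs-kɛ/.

The data show regressive manner assimilation: /χ/ → [q] before /c/; /z/ → [d] before /ʈ/; /ʂ/ → [ʈ] before /q/. In each pair only manner changes, matching the following consonant, while place and voice stay constant.
/s/ is a voiceless alveolar fricative. The following trigger /k/ is a stop, so /s/ must become a stop as well.
The voiceless alveolar stop is [t], so /s/ → [t].

[vətɪtkɛ]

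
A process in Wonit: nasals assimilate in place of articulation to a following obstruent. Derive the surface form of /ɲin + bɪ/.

/n/ is a voiced alveolar nasal. The following trigger /b/ is bilabial, so /n/ must become bilabial as well.
Changing only its place to bilabial gives [m] — the voiced bilabial nasal.

[ɲimbɪ]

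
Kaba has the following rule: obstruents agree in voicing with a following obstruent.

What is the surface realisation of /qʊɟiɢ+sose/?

/ɢ/ is a voiced uvular stop. The following trigger /s/ is voiceless, so /ɢ/ must become voiceless as well.
Changing only its voicing to voiceless gives [q] — the voiceless uvular stop.

[qʊɟiqsose]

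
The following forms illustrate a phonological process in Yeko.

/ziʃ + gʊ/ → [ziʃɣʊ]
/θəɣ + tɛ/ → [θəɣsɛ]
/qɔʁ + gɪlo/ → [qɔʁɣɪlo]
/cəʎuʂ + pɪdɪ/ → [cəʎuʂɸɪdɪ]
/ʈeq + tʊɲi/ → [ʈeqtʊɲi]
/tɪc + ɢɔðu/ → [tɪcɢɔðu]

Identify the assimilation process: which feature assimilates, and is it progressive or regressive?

Comparing underlying and surface forms, /g/ → [ɣ] is the alternation; the neighbouring /ʃ/ is constant.
/g/ is a stop while /ʃ/ is a fricative; the output [ɣ] is a fricative, matching the trigger — so the feature that spreads is manner.
Place and voice are unchanged, so the assimilation is partial, not total.
The same holds elsewhere in the data: /t/ → [s] after /ɣ/ (stop → fricative, matching a fricative); /g/ → [ɣ] after /ʁ/ (stop → fricative, matching a fricative); /p/ → [ɸ] after /ʂ/ (stop → fricative, matching a fricative) — only manner changes, and always toward the preceding segment.
No alternation appears in [ʈeqtʊɲi], [tɪcɢɔðu]: there the adjacent consonants already agree in manner (/t/ and /q/ are both stops; /ɢ/ and /c/ are both stops), so these forms are consistent with the same rule.
The trigger is the preceding segment, so the direction is progressive (perseverative).

progressive manner assimilation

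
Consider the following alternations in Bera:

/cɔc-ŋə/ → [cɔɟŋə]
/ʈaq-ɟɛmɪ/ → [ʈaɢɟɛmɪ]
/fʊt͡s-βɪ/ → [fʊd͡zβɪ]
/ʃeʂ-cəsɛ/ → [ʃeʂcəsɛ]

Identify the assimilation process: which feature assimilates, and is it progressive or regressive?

The segment that alternates is /c/, which surfaces as [ɟ] when adjacent to /ŋ/.
The change voiceless → voiced matches the voicing of the following /ŋ/, identifying this as voicing assimilation.
Place and manner are unchanged, so the assimilation is partial, not total.
The other alternating forms pattern the same way: /q/ → [ɢ] before /ɟ/ (voiceless → voiced, matching voiced); /t͡s/ → [d͡z] before /β/ (voiceless → voiced, matching voiced) — only voicing changes, and always toward the following segment.
Nothing changes in [ʃeʂcəsɛ]: there the adjacent consonants already agree in voicing (/ʂ/ and /c/ are both voiceless), so this form is consistent with the same rule.
The trigger is the following segment, so the direction is regressive (anticipatory).

regressive voicing assimilation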